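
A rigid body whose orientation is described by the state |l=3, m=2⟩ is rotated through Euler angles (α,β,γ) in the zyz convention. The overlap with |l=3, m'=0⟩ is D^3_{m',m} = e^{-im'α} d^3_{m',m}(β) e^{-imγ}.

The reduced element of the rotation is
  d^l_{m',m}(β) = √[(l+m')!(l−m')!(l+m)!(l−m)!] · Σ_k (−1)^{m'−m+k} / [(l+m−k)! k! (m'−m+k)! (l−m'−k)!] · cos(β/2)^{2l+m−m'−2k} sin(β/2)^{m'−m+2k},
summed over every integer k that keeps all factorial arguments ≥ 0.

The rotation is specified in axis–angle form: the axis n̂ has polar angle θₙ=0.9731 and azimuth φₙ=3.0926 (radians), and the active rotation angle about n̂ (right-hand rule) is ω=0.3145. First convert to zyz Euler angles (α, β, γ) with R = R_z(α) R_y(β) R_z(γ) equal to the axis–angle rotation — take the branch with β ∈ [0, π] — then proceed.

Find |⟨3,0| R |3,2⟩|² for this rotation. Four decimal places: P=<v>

Axis–angle → zyz. n̂ = (sinθₙcosφₙ, sinθₙsinφₙ, cosθₙ) = (-0.825642, +0.040483, +0.562740), ω = 0.3145.
R = I cosω + sinω [n̂]ₓ + (1−cosω) n̂n̂ᵀ gives
  R = [+0.984387, -0.175718, -0.010266; +0.172439, +0.951032, +0.256522; -0.035312, -0.254288, +0.966484]
β = atan2(√(R₁₃²+R₂₃²), R₃₃) = 0.259635; α = atan2(R₂₃, R₁₃) mod 2π = 1.610795; γ = atan2(R₃₂, −R₃₁) mod 2π = 4.850373
First d^3_{0,2}(β=0.2596), then the phase factors e^{-i(0)α} and e^{-i(2)γ}:
c=cos(0.259635/2)=0.991586, s=sin(0.259635/2)=0.129453; N=√[6·6·120·1]=65.726707
k∈{2,3} keeps every argument non-negative
  k=2: (−1)^0·65.7267/(12)·0.9916^4·0.1295^2 = +0.088737
  k=3: (−1)^1·65.7267/(12)·0.9916^2·0.1295^4 = -0.001512
d^3_{0,2}(0.2596) = +0.088737 -0.001512 = +0.087225
|D^3_{0,2}|² = |d^3_{0,2}(β)|² = (+0.087225)² = 0.007608 (the z-rotation phases have unit modulus)

P=0.0076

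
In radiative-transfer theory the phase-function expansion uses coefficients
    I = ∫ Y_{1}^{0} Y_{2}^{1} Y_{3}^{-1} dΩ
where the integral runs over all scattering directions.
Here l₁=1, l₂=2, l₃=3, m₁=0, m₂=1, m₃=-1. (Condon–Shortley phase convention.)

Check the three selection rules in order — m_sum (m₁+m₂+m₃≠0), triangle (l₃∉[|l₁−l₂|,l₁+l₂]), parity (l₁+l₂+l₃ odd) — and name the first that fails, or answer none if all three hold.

azimuthal sum: 0 + 1 − 1 = 0  ✓
1 ≤ 3 ≤ 3 (triangle on l)  ✓
L = 1 + 2 + 3 = 6 (even)  ✓

none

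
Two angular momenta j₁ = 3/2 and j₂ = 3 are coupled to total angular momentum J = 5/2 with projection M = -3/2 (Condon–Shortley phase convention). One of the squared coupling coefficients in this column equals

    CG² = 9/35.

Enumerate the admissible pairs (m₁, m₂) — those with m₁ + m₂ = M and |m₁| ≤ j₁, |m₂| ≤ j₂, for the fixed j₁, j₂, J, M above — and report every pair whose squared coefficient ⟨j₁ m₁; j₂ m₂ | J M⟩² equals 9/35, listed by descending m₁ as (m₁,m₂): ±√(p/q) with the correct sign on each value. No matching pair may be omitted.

Admissible pairs with m₁+m₂ = M = -3/2: (-3/2,0), (-1/2,-1), (1/2,-2), (3/2,-3)
  (m₁,m₂)=(3/2,-3): CG² = 9/28, CG = +√(9/28)
  (m₁,m₂)=(1/2,-2): CG² = 1/14, CG = +√(1/14)
  (m₁,m₂)=(-1/2,-1): CG² = 7/20, CG = −√(7/20)
  (m₁,m₂)=(-3/2,0): CG² = 9/35, CG = +√(9/35)   ← matches the target
Pairs with CG² = 9/35: (-3/2,0): +√(9/35)

(-3/2,0): +√(9/35)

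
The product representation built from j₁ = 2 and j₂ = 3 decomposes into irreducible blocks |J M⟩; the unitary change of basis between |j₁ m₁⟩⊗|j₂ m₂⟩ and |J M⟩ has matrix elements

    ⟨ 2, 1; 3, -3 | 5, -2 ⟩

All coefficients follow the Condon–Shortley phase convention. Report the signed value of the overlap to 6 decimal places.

+0.182574

triangle: 0!*4!*6!/11! = 17280/39916800
(j±m)!: 3!*1!*0!*6!*3!*7! = 130636800
prefactor² = (2J+1)*Δ*N² = 622080
  k=0: +1/(0!*0!*1!*0!*3!*6!) = 1/4320
Σ = 1/4320  ⇒  CG² = 622080*(1/4320)² = 1/30
CG = +√(1/30) = +0.182574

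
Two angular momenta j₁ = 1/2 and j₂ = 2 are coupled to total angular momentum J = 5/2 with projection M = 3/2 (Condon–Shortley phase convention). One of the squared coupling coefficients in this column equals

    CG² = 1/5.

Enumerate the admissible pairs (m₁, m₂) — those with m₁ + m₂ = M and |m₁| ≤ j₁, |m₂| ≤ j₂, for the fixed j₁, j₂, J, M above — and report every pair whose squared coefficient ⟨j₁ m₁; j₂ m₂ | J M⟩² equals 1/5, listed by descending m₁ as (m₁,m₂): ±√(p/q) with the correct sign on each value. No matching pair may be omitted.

(-1/2,2): +√(1/5)

Admissible pairs with m₁+m₂ = M = 3/2: (-1/2,2), (1/2,1)
  (m₁,m₂)=(1/2,1): CG² = 4/5, CG = +√(4/5)
  (m₁,m₂)=(-1/2,2): CG² = 1/5, CG = +√(1/5)   ← matches the target
Pairs with CG² = 1/5: (-1/2,2): +√(1/5)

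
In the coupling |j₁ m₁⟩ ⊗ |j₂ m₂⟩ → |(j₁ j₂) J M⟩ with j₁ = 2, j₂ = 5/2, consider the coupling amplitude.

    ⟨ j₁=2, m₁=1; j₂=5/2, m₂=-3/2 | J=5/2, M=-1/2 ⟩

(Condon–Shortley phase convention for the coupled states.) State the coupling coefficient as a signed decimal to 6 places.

√[6·2!2!3!/8! · 3!1!1!4!2!3!] = √(216/35)
  +(−1)^0/∏(0,2,1,1,1,2)! = 1/4  (running 1/4)
  +(−1)^1/∏(1,1,0,0,2,3)! = -1/12  (running 1/6)
⟨..|..⟩ = √(216/35)·(1/6) = +0.414039

+√(6/35) = +0.414039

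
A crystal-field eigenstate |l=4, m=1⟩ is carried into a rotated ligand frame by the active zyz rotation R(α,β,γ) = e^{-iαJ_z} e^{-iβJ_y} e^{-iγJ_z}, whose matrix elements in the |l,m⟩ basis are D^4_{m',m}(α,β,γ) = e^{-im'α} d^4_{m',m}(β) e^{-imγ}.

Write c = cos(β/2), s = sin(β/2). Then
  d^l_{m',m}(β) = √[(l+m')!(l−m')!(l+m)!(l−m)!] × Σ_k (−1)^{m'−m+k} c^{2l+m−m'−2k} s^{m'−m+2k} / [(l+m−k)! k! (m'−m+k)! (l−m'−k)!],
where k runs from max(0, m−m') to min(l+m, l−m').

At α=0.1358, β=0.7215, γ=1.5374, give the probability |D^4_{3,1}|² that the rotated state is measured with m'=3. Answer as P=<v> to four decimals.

P=0.2561

Split into d^4_{3,1}(β=0.7215) × two z-phases.
c=cos(0.721500/2)=0.935632, s=sin(0.721500/2)=0.352976; N=√[5040·1·120·6]=1904.940944
Admissible k: 0..1 (factorial args all ≥0)
  k=0: (−1)^2·1904.9409/(240)·0.9356^6·0.3530^2 = +0.663425
  k=1: (−1)^3·1904.9409/(144)·0.9356^4·0.3530^4 = -0.157370
d^4_{3,1}(0.7215) = +0.663425 -0.157370 = +0.506056
|D^4_{3,1}|² = |d^4_{3,1}(β)|² = (+0.506056)² = 0.256093 (the z-rotation phases have unit modulus)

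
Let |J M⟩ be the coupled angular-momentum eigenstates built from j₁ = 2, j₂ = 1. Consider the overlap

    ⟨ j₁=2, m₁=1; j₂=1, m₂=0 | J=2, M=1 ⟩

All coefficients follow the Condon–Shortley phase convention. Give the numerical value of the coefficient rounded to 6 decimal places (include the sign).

+0.408248  (= +√(1/6))

triangle: 1!×3!×1!/6! = 6/720
(j±m)!: 3!×1!×1!×1!×3!×1! = 36
prefactor² = (2J+1)×Δ×N² = 3/2
  k=0: +1/(0!×1!×1!×1!×2!×0!) = 1/2
  k=1: −1/(1!×0!×0!×0!×3!×1!) = -1/6
Σ = 1/3  ⇒  CG² = 3/2×(1/3)² = 1/6
CG = +√(1/6) = +0.408248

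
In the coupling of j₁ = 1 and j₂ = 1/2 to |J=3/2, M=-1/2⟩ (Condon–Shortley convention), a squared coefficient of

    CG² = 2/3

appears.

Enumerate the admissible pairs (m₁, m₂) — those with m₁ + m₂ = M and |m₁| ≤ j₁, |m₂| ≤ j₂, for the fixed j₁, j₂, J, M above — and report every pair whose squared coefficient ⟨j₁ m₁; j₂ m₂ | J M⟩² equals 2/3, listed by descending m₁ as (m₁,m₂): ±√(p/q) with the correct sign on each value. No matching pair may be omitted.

Admissible pairs with m₁+m₂ = M = -1/2: (-1,1/2), (0,-1/2)
  (m₁,m₂)=(0,-1/2): CG² = 2/3, CG = +√(2/3)   ← matches the target
  (m₁,m₂)=(-1,1/2): CG² = 1/3, CG = +√(1/3)
Pairs with CG² = 2/3: (0,-1/2): +√(2/3)

(0,-1/2): +√(2/3)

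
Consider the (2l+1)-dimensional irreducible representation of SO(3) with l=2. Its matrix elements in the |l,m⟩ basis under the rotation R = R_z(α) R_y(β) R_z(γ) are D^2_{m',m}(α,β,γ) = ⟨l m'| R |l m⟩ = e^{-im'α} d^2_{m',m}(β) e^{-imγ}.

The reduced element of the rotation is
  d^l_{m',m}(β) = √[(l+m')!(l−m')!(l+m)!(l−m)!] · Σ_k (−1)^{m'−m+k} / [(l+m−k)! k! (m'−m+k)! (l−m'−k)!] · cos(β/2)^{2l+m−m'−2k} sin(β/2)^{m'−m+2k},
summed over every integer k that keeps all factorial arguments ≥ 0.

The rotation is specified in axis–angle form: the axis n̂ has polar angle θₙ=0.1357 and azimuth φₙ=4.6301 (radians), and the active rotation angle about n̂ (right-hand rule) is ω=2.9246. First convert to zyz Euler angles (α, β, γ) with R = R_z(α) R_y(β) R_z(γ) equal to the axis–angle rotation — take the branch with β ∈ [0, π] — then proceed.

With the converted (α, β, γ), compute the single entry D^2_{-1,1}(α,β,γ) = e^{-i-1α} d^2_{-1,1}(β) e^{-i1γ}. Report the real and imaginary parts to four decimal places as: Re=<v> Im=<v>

Axis–angle → zyz. n̂ = (sinθₙcosφₙ, sinθₙsinφₙ, cosθₙ) = (-0.011120, -0.134826, +0.990807), ω = 2.9246.
R = I cosω + sinω [n̂]ₓ + (1−cosω) n̂n̂ᵀ gives
  R = [-0.976305, -0.210351, -0.050804; +0.216278, -0.940619, -0.261647; +0.007250, -0.266435, +0.963826]
β = atan2(√(R₁₃²+R₂₃²), R₃₃) = 0.269794; α = atan2(R₂₃, R₁₃) mod 2π = 4.520605; γ = atan2(R₃₂, −R₃₁) mod 2π = 4.685183
Split into d^2_{-1,1}(β=0.2698) × two z-phases.
Half-angle: c=0.990915, s=0.134488. N=√(1·6·6·1)=6.000000
The bounds max(0,m−m')=2 and min(l+m,l−m')=3 give 2 terms
  k=2: (−1)^0·6.0000/(2)·0.9909^2·0.1345^2 = +0.053280
  k=3: (−1)^1·6.0000/(6)·0.9909^0·0.1345^4 = -0.000327
d^2_{-1,1}(0.2698) = +0.053280 -0.000327 = +0.052953
Phases: e^{-i·(-1)·4.5206}=-0.190610-0.981666i, e^{-i·(1)·4.6852}=-0.027203+0.999630i ⇒ D=+0.052237-0.008676i

Re=0.0522 Im=-0.0087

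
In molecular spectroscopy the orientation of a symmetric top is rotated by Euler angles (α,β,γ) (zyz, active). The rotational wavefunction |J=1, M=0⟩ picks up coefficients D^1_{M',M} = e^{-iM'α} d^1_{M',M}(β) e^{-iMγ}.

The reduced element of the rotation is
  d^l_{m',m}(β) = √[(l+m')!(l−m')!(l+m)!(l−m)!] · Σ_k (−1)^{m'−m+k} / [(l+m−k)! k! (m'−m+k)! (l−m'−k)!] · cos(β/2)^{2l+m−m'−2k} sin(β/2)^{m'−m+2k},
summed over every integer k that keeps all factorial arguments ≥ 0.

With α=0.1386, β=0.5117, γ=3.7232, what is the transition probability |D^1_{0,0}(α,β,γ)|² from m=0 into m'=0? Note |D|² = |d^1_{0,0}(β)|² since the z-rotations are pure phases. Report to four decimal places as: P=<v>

Split into d^1_{0,0}(β=0.5117) × two z-phases.
Half-angle: c=0.967449, s=0.253068. N=√(1·1·1·1)=1.000000
Admissible k: 0..1 (factorial args all ≥0)
  k=0: (−1)^0·1.0000/(1)·0.9674^2·0.2531^0 = +0.935957
  k=1: (−1)^1·1.0000/(1)·0.9674^0·0.2531^2 = -0.064043
d^1_{0,0}(0.5117) = +0.935957 -0.064043 = +0.871913
|D^1_{0,0}|² = |d^1_{0,0}(β)|² = (+0.871913)² = 0.760233 (the z-rotation phases have unit modulus)

P=0.7602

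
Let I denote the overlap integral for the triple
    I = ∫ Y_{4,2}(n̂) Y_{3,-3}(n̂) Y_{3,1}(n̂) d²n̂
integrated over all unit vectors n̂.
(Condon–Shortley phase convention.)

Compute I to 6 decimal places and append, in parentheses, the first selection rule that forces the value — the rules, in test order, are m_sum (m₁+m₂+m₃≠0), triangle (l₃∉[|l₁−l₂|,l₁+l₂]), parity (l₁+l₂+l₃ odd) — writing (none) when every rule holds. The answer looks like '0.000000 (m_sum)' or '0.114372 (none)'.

m-sum 0 ✓  L=10 even ✓  1≤3≤7 ✓
Π(2lᵢ+1) = 9×7×7 = 441
triangle coeff Δ(4,3,3) = 1/34650
Σ_t [1,3]: t=1:−1/72 t=2:+1/16 t=3:−1/72 = 5/144
(3j)²=2/77 [(4 3 3; 0 0 0)], sign=-1
Σ_t [0,0]: t=0:+1/192 = 1/192
(3j)²=3/77 [(4 3 3; 2 -3 1)], sign=+1
⇒ 4πI² = 54/121
I = (-1)√(54/121/(4π)) = -0.18845135
No selection rule forces the value: the integral is nonzero (none).

-0.188451 (none)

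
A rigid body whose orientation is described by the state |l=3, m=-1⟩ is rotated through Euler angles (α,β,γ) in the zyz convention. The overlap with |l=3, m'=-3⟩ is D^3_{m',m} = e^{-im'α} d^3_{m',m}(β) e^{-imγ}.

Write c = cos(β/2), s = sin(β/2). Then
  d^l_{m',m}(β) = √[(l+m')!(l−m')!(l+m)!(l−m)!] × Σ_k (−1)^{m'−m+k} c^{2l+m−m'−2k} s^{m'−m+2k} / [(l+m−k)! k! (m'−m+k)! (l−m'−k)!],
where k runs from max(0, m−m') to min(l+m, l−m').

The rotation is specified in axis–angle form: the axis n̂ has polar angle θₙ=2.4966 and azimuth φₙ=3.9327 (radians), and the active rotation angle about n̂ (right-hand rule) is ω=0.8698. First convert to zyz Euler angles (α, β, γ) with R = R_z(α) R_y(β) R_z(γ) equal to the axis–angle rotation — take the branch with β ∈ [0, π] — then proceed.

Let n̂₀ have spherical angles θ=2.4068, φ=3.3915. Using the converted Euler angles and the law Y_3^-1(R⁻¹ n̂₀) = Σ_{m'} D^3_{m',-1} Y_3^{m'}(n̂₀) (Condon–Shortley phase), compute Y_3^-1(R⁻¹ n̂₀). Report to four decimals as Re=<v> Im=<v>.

Re=-0.1625 Im=0.0942

Axis–angle → zyz. n̂ = (sinθₙcosφₙ, sinθₙsinφₙ, cosθₙ) = (-0.422673, -0.427527, -0.799104), ω = 0.8698.
R = I cosω + sinω [n̂]ₓ + (1−cosω) n̂n̂ᵀ gives
  R = [+0.708405, +0.674829, -0.206805; -0.546522, +0.709870, +0.444296; +0.446628, -0.201718, +0.871684]
β = atan2(√(R₁₃²+R₂₃²), R₃₃) = 0.512168; α = atan2(R₂₃, R₁₃) mod 2π = 2.006437; γ = atan2(R₃₂, −R₃₁) mod 2π = 3.565815
Need the full column D^3_{m',-1} for m'=−3..3 at α=2.0064, β=0.5122, γ=3.5658.
cos(β/2)=0.967389, sin(β/2)=0.253294
d^3_{-3,-1}: single k=2 term ⇒ +0.217621;  D = -0.214830-0.034746i
d^3_{-2,-1}: k∈[1..2] ⇒ +0.678628 -0.093049 = +0.585579;  D = +0.159177+0.563530i
d^3_{-1,-1}: k∈[0..2] ⇒ +0.819611 -0.449517 +0.023113 = +0.393207;  D = +0.297954-0.256584i
d^3_{0,-1}: k∈[0..2] ⇒ -0.743400 +0.152894 -0.003494 = -0.593999;  D = +0.541346+0.244497i
d^3_{1,-1}: k∈[0..2] ⇒ +0.337138 -0.030817 +0.000264 = +0.306584;  D = +0.003501+0.306564i
d^3_{2,-1}: k∈[0..1] ⇒ -0.093049 +0.003190 = -0.089859;  D = -0.081028+0.038847i
d^3_{3,-1}: single k=0 term ⇒ +0.014919;  D = -0.011525-0.009475i
Y_3^{m'}(θ=2.4068,φ=3.3915) and Σ D·Y over m':
  (-0.2148-0.0347i)·(-0.0920+0.0857i)  (+0.1592+0.5635i)·(-0.2991+0.1633i)  (+0.2980-0.2566i)·(-0.3679+0.0939i)  (+0.5413+0.2445i)·(+0.0685+0.0000i)  (+0.0035+0.3066i)·(+0.3679+0.0939i)  (-0.0810+0.0388i)·(-0.2991-0.1633i)  (-0.0115-0.0095i)·(+0.0920+0.0857i)
Y_3^-1(R⁻¹ n̂) = -0.162539+0.094239i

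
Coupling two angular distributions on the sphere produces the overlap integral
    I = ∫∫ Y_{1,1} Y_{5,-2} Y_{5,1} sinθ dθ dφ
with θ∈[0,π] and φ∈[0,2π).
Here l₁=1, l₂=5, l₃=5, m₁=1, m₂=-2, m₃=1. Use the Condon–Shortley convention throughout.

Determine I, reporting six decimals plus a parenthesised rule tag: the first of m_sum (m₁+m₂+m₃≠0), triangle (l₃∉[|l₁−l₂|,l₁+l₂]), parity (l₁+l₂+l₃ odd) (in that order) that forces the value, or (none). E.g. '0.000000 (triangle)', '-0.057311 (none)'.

0.000000 (parity)

l₁+l₂+l₃=11 is odd: 3j(l;000)=0 ⇒ I=0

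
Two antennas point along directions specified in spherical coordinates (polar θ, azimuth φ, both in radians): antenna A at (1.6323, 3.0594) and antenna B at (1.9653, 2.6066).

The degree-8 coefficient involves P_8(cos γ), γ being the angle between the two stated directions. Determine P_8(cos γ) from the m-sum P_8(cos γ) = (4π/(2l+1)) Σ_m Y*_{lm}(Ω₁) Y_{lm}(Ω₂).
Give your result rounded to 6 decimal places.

-0.281157

Addition theorem: P_8(cos γ) = (4π/17) Σ_m Y*_{lm}(Ω₁) Y_{lm}(Ω₂), m = −8…8:
  m=-8: Y*=+0.401831-0.310283i  Y=-0.113972-0.246914i  product -0.122411-0.063854i
  m=-7: Y*=+0.104922-0.068046i  Y=-0.372919-0.256969i  product -0.056613-0.001586i
  m=-6: Y*=-0.309243+0.166202i  Y=-0.282671-0.019354i  product +0.090631-0.040995i
  m=-5: Y*=-0.133590+0.058215i  Y=+0.146767-0.073931i  product -0.015303+0.018421i
  m=-4: Y*=+0.286841-0.097856i  Y=+0.188366-0.294412i  product +0.025221-0.102882i
  m=-3: Y*=+0.150250-0.037818i  Y=-0.000092+0.002702i  product +0.000088+0.000409i
  m=-2: Y*=-0.278122+0.046135i  Y=+0.160404+0.293053i  product -0.058132-0.074104i
  m=-1: Y*=-0.158209+0.013033i  Y=+0.054947+0.032564i  product -0.009117-0.004436i
  m=+0: Y*=+0.275675-0.000000i  Y=-0.323140+0.000000i  product -0.089082+0.000000i
  m=+1: Y*=+0.158209+0.013033i  Y=-0.054947+0.032564i  product -0.009117+0.004436i
  m=+2: Y*=-0.278122-0.046135i  Y=+0.160404-0.293053i  product -0.058132+0.074104i
  m=+3: Y*=-0.150250-0.037818i  Y=+0.000092+0.002702i  product +0.000088-0.000409i
  m=+4: Y*=+0.286841+0.097856i  Y=+0.188366+0.294412i  product +0.025221+0.102882i
  m=+5: Y*=+0.133590+0.058215i  Y=-0.146767-0.073931i  product -0.015303-0.018421i
  m=+6: Y*=-0.309243-0.166202i  Y=-0.282671+0.019354i  product +0.090631+0.040995i
  m=+7: Y*=-0.104922-0.068046i  Y=+0.372919-0.256969i  product -0.056613+0.001586i
  m=+8: Y*=+0.401831+0.310283i  Y=-0.113972+0.246914i  product -0.122411+0.063854i
Total Σ_m = -0.380354+0.000000i. Multiply by 0.739198: -0.281157+0.000000i. P_8(cos γ) = -0.281157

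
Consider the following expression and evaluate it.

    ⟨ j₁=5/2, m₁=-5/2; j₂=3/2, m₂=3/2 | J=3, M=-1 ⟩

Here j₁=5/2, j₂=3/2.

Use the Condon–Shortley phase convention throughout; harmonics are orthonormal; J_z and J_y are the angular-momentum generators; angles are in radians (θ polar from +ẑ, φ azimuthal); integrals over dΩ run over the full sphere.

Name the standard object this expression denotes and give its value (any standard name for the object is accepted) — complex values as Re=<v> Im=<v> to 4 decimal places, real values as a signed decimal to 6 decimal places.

Clebsch–Gordan coefficient, −√(1/8) ≈ -0.353553

This is a Clebsch–Gordan (vector-coupling) coefficient.
j₁+j₂−J=1  J+j₁−j₂=4  J−j₁+j₂=2  j₁+j₂+J+1=8
(j₁±m₁, j₂±m₂, J±M) = (0,5,3,0,2,4)
P² = 288
sum k=1..1:
  [1] −1/48 = -1/48
S = -1/48
C² = P²·S² = 1/8 ; C = -0.353553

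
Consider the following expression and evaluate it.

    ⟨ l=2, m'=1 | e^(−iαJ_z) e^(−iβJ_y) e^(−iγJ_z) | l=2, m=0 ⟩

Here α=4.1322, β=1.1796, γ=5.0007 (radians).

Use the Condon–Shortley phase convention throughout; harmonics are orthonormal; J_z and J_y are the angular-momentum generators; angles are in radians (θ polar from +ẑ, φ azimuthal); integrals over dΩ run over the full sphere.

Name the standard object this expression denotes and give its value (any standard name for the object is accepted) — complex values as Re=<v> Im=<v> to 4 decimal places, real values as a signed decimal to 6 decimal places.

This is a Wigner D-matrix element — the rotation-matrix element ⟨l m'| R(α,β,γ) |l m⟩ in the angular-momentum basis.
First d^2_{1,0}(β=1.1796), then the phase factors e^{-i(1)α} and e^{-i(0)γ}:
Half-angle: c=0.831052, s=0.556195. N=√(6·1·2·2)=4.898979
Admissible k: 0..1 (factorial args all ≥0)
  k=0: (−1)^1·4.8990/(2)·0.8311^3·0.5562^1 = -0.781965
  k=1: (−1)^2·4.8990/(2)·0.8311^1·0.5562^3 = +0.350255
d^2_{1,0}(1.1796) = -0.781965 +0.350255 = -0.431709
Phases: e^{-i·(1)·4.1322}=-0.548182+0.836359i, e^{-i·(0)·5.0007}=+1.000000+0.000000i ⇒ D=+0.236655-0.361064i

Wigner D-matrix element, Re=0.2367 Im=-0.3611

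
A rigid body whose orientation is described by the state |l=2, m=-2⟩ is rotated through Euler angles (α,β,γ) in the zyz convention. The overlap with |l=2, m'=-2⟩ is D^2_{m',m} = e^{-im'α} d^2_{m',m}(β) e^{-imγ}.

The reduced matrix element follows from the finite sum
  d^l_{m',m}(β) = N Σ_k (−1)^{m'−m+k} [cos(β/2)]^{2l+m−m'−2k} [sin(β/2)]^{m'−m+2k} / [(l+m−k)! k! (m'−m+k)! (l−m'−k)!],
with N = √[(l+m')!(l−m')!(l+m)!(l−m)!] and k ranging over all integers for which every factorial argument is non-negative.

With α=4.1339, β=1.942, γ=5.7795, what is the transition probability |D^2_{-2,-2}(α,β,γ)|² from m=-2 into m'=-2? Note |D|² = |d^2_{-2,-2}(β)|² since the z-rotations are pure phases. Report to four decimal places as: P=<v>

First d^2_{-2,-2}(β=1.9420), then the phase factors e^{-i(-2)α} and e^{-i(-2)γ}:
With c≡cos(β/2)=0.564474 and s≡sin(β/2)=0.825451, N=[1·24·1·24]^{1/2}=24.000000
Admissible k: 0..0 (factorial args all ≥0)
  k=0: (−1)^0·24.0000/(24)·0.5645^4·0.8255^0 = +0.101526
d^2_{-2,-2}(1.9420) = +0.101526
|D^2_{-2,-2}|² = |d^2_{-2,-2}(β)|² = (+0.101526)² = 0.010308 (the z-rotation phases have unit modulus)

P=0.0103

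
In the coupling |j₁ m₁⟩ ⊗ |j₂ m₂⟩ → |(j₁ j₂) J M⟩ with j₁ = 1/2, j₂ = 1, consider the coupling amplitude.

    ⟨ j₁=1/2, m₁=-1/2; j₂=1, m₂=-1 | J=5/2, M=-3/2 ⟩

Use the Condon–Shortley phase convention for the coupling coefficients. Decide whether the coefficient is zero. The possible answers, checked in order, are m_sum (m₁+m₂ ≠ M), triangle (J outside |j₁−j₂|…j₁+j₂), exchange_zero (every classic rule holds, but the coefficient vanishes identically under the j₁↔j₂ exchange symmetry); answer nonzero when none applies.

triangle

m-sum: m₁+m₂ = -1/2+(-1) = -3/2, M = -3/2  ✓
triangle: need |j₁−j₂| ≤ J ≤ j₁+j₂, i.e. J ∈ [1/2, 3/2]; J = 5/2 is outside ✗ ⇒ coefficient is 0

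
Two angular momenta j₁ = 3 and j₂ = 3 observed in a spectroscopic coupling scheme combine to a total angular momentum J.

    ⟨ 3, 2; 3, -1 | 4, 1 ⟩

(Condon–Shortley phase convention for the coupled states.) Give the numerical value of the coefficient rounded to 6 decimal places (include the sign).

j₁+j₂−J=2  J+j₁−j₂=4  J−j₁+j₂=4  j₁+j₂+J+1=11
(j₁±m₁, j₂±m₂, J±M) = (5,1,2,4,5,3)
P² = 82944/77
sum k=0..1:
  [0] +1/48 = 1/48
  [1] −1/144 = -1/144
S = 1/72
C² = P²·S² = 16/77 ; C = +0.455842

+0.455842  (= +√(16/77))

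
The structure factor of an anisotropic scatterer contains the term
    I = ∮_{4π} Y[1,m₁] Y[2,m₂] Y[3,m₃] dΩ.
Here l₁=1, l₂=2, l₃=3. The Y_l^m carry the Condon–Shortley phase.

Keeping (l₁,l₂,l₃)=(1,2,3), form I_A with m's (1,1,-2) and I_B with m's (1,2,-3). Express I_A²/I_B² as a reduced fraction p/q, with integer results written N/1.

l's match ⇒ only the (l;m) 3-j factors differ between A and B.
A: triangle coeff Δ(1,2,3) = 1/105; Σ_t [0,0]: t=0:+1/12 = 1/12; (3j)²=2/21 [(1 2 3; 1 1 -2)], sign=-1
B: triangle coeff Δ(1,2,3) = 1/105; Σ_t [0,0]: t=0:+1/48 = 1/48; (3j)²=1/7 [(1 2 3; 1 2 -3)], sign=+1
I_A²/I_B² = (2/21)/(1/7) = 2/3

2/3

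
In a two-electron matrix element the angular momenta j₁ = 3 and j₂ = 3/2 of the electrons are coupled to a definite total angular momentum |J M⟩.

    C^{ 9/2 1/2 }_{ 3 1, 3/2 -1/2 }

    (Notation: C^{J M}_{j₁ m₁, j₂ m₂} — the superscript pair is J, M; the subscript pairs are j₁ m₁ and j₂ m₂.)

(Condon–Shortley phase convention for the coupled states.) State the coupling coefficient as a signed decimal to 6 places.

+0.597614  (= +√(5/14))

j₁+j₂−J=0  J+j₁−j₂=6  J−j₁+j₂=3  j₁+j₂+J+1=10
(j₁±m₁, j₂±m₂, J±M) = (4,2,1,2,5,4)
P² = 23040/7
sum k=0..0:
  [0] +1/96 = 1/96
S = 1/96
C² = P²·S² = 5/14 ; C = +0.597614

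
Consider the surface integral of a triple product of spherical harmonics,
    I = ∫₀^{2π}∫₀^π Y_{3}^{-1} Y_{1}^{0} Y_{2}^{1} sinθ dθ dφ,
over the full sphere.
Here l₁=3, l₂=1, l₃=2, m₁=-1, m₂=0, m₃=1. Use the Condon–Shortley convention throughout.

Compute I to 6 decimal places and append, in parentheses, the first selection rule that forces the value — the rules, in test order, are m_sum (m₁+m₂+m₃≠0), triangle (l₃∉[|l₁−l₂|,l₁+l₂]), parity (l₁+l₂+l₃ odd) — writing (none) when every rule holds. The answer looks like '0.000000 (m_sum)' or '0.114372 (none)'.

m-sum 0 ✓  L=6 even ✓  2≤2≤4 ✓
Π(2lᵢ+1) = 7×3×5 = 105
triangle coeff Δ(3,1,2) = 1/105
Σ_t [1,1]: t=1:−1/4 = -1/4
(3j)²=3/35 [(3 1 2; 0 0 0)], sign=-1
Σ_t [1,1]: t=1:−1/6 = -1/6
(3j)²=8/105 [(3 1 2; -1 0 1)], sign=+1
⇒ 4πI² = 24/35
I = (-1)√(24/35/(4π)) = -0.23359668
No selection rule forces the value: the integral is nonzero (none).

-0.233597 (none)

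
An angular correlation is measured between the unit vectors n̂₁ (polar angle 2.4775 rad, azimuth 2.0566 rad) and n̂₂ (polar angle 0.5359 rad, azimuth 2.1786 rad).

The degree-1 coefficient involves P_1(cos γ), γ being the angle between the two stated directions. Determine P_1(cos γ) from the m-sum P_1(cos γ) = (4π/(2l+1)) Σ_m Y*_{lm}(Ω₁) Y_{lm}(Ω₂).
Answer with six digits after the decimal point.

Expand P_1 via completeness: Σ_{m} conj(Y_{1,m}) at Ω₁ times Y_{1,m} at Ω₂ —
  term(m=-1) = 0.03729 - 0.00457j   from Y*(Ω₁)=-0.09943 + 0.18831j, Y(Ω₂)=-0.10074 - 0.14482j
  term(m=+0) = -0.16164 + 0.00000j   from Y*(Ω₁)=-0.38476 + 0.00000j, Y(Ω₂)=0.42011 + 0.00000j
  term(m=+1) = 0.03729 + 0.00457j   from Y*(Ω₁)=0.09943 + 0.18831j, Y(Ω₂)=0.10074 - 0.14482j
Total Σ_m = -0.08707 + 0.00000j. Multiply by 4.188790: -0.36470 + 0.00000j. P_1(cos γ) = -0.364704

-0.364704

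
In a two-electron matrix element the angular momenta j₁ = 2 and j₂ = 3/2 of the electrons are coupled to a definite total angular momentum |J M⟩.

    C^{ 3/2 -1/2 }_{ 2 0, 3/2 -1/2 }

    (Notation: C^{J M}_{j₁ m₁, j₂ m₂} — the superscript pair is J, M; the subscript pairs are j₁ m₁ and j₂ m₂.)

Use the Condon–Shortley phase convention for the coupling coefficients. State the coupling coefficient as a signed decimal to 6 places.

-0.447214

√[4·2!2!1!/6! · 2!2!1!2!1!2!] = √(16/45)
  +(−1)^0/∏(0,2,2,1,0,0)! = 1/4  (running 1/4)
  +(−1)^1/∏(1,1,1,0,1,1)! = -1  (running -3/4)
⟨..|..⟩ = √(16/45)·(-3/4) = -0.447214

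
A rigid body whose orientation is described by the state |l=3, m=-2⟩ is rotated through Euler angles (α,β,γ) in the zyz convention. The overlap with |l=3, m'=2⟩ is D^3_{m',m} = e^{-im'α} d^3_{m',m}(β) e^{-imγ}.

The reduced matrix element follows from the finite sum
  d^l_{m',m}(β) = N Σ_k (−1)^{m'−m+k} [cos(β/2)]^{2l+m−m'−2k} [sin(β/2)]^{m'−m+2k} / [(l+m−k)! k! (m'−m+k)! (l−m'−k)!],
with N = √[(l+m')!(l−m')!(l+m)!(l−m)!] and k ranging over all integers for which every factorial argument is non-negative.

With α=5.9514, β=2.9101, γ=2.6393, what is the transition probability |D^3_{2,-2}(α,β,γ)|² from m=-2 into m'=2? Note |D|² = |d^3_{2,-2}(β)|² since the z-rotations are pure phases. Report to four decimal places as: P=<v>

Split into d^3_{2,-2}(β=2.9101) × two z-phases.
c=cos(2.910100/2)=0.115488, s=sin(2.910100/2)=0.993309; N=√[120·1·1·120]=120.000000
k: max(0,(-2)−(2))=0 … min(3+(-2),3−(2))=1
  k=0: (−1)^4·120.0000/(24)·0.1155^2·0.9933^4 = +0.064920
  k=1: (−1)^5·120.0000/(120)·0.1155^0·0.9933^6 = -0.960519
d^3_{2,-2}(2.9101) = +0.064920 -0.960519 = -0.895598
|D^3_{2,-2}|² = |d^3_{2,-2}(β)|² = (-0.895598)² = 0.802096 (the z-rotation phases have unit modulus)

P=0.8021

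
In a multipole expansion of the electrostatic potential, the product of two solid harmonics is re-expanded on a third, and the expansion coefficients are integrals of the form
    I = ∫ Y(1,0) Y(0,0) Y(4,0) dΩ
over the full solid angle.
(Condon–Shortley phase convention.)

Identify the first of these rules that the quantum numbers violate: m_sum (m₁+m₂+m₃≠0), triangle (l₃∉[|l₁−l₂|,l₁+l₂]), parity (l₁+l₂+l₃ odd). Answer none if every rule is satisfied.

m₁+m₂+m₃ = 0 + 0 + 0 = 0  ✓
triangle: need |l₁−l₂| ≤ l₃ ≤ l₁+l₂ = [1,1]; l₃=4 is outside  ✗
parity: l₁+l₂+l₃ = 5 is odd

triangle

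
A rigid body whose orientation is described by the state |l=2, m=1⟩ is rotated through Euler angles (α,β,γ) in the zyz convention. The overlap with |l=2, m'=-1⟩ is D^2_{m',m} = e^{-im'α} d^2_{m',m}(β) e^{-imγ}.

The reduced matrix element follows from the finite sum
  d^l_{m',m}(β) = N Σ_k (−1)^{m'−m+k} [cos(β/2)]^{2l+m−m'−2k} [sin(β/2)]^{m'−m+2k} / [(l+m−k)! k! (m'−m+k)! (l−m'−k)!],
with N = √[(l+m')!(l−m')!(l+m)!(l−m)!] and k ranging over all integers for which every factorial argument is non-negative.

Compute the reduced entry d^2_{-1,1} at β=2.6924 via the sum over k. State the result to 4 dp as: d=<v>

d^2_{-1,1}(β=2.6924) via the finite sum:
c=cos(2.692400/2)=0.222713, s=sin(2.692400/2)=0.974884; N=√[1·6·6·1]=6.000000
k∈{2,3} keeps every argument non-negative
  k=2: (−1)^0·6.0000/(2)·0.2227^2·0.9749^2 = +0.141422
  k=3: (−1)^1·6.0000/(6)·0.2227^0·0.9749^4 = -0.903258
d^2_{-1,1}(2.6924) = +0.141422 -0.903258 = -0.761836

d=-0.7618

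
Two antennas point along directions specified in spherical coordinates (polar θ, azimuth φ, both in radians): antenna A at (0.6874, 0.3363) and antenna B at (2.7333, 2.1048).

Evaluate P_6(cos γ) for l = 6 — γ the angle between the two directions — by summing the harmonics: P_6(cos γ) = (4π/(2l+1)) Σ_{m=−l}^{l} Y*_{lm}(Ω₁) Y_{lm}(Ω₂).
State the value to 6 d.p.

Addition theorem: P_6(cos γ) = (4π/13) Σ_m Y*_{lm}(Ω₁) Y_{lm}(Ω₂), m = −6…6:
  [-6]  conj(Y_{6,-6})(Ω₁) = (-0.013630, 0.028433) ; Y_{6,-6}(Ω₂) = (0.001889, -0.000118) ; Δ = (-0.000022, 0.000055)
  [-5]  conj(Y_{6,-5})(Ω₁) = (-0.014698, 0.132230) ; Y_{6,-5}(Ω₂) = (0.006885, -0.013501) ; Δ = (0.001684, 0.001109)
  [-4]  conj(Y_{6,-4})(Ω₁) = (0.072076, 0.314054) ; Y_{6,-4}(Ω₂) = (-0.039254, -0.061891) ; Δ = (0.016608, -0.016789)
  [-3]  conj(Y_{6,-3})(Ω₁) = (0.244725, 0.388703) ; Y_{6,-3}(Ω₂) = (-0.234356, 0.007318) ; Δ = (-0.060197, -0.089304)
  [-2]  conj(Y_{6,-2})(Ω₁) = (0.207554, 0.165316) ; Y_{6,-2}(Ω₂) = (-0.228934, 0.416297) ; Δ = (-0.116337, 0.048558)
  [-1]  conj(Y_{6,-1})(Ω₁) = (-0.218381, -0.076342) ; Y_{6,-1}(Ω₂) = (0.240311, 0.406406) ; Δ = (-0.021454, -0.107097)
  [+0]  conj(Y_{6,0})(Ω₁) = (-0.345912, -0.000000) ; Y_{6,0}(Ω₂) = (-0.126834, 0.000000) ; Δ = (0.043873, 0.000000)
  [+1]  conj(Y_{6,1})(Ω₁) = (0.218381, -0.076342) ; Y_{6,1}(Ω₂) = (-0.240311, 0.406406) ; Δ = (-0.021454, 0.107097)
  [+2]  conj(Y_{6,2})(Ω₁) = (0.207554, -0.165316) ; Y_{6,2}(Ω₂) = (-0.228934, -0.416297) ; Δ = (-0.116337, -0.048558)
  [+3]  conj(Y_{6,3})(Ω₁) = (-0.244725, 0.388703) ; Y_{6,3}(Ω₂) = (0.234356, 0.007318) ; Δ = (-0.060197, 0.089304)
  [+4]  conj(Y_{6,4})(Ω₁) = (0.072076, -0.314054) ; Y_{6,4}(Ω₂) = (-0.039254, 0.061891) ; Δ = (0.016608, 0.016789)
  [+5]  conj(Y_{6,5})(Ω₁) = (0.014698, 0.132230) ; Y_{6,5}(Ω₂) = (-0.006885, -0.013501) ; Δ = (0.001684, -0.001109)
  [+6]  conj(Y_{6,6})(Ω₁) = (-0.013630, -0.028433) ; Y_{6,6}(Ω₂) = (0.001889, 0.000118) ; Δ = (-0.000022, -0.000055)
Σ over m = (-0.315563, -0.000000); ×(4π/13) → (-0.305037, -0.000000). Real part: -0.305037

-0.305037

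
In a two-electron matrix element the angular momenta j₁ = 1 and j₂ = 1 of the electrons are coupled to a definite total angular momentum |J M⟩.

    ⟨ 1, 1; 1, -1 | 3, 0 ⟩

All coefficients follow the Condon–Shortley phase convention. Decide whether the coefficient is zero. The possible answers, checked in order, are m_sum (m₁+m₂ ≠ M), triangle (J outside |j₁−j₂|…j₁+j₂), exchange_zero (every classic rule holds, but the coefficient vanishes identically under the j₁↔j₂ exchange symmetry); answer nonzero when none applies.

triangle

m-sum: m₁+m₂ = 1+(-1) = 0, M = 0  ✓
triangle: need |j₁−j₂| ≤ J ≤ j₁+j₂, i.e. J ∈ [0, 2]; J = 3 is outside ✗ ⇒ coefficient is 0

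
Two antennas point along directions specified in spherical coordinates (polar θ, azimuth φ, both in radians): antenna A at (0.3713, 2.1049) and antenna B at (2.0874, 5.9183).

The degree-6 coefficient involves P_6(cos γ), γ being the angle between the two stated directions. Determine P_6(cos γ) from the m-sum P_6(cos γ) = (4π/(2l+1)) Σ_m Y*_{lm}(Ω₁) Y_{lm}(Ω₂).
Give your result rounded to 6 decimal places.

Addition theorem: P_6(cos γ) = (4π/13) Σ_m Y*_{lm}(Ω₁) Y_{lm}(Ω₂), m = −6…6:
  [-6]  conj(Y_{6,-6})(Ω₁) = (0.001100, 0.000069) ; Y_{6,-6}(Ω₂) = (-0.121044, 0.170084) ; Δ = (-0.000145, 0.000179)
  [-5]  conj(Y_{6,-5})(Ω₁) = (-0.004450, -0.008737) ; Y_{6,-5}(Ω₂) = (0.103078, -0.397658) ; Δ = (-0.003933, 0.000869)
  [-4]  conj(Y_{6,-4})(Ω₁) = (-0.028339, 0.044642) ; Y_{6,-4}(Ω₂) = (0.038120, 0.341223) ; Δ = (-0.016313, -0.007968)
  [-3]  conj(Y_{6,-3})(Ω₁) = (0.189864, 0.005985) ; Y_{6,-3}(Ω₂) = (0.030670, 0.059470) ; Δ = (0.005467, 0.011475)
  [-2]  conj(Y_{6,-2})(Ω₁) = (-0.211756, -0.385242) ; Y_{6,-2}(Ω₂) = (-0.261938, -0.234305) ; Δ = (-0.034797, 0.150525)
  [-1]  conj(Y_{6,-1})(Ω₁) = (-0.271772, 0.459507) ; Y_{6,-1}(Ω₂) = (0.058651, 0.022404) ; Δ = (-0.026235, 0.020862)
  [+0]  conj(Y_{6,0})(Ω₁) = (-0.005872, -0.000000) ; Y_{6,0}(Ω₂) = (0.331964, 0.000000) ; Δ = (-0.001949, -0.000000)
  [+1]  conj(Y_{6,1})(Ω₁) = (0.271772, 0.459507) ; Y_{6,1}(Ω₂) = (-0.058651, 0.022404) ; Δ = (-0.026235, -0.020862)
  [+2]  conj(Y_{6,2})(Ω₁) = (-0.211756, 0.385242) ; Y_{6,2}(Ω₂) = (-0.261938, 0.234305) ; Δ = (-0.034797, -0.150525)
  [+3]  conj(Y_{6,3})(Ω₁) = (-0.189864, 0.005985) ; Y_{6,3}(Ω₂) = (-0.030670, 0.059470) ; Δ = (0.005467, -0.011475)
  [+4]  conj(Y_{6,4})(Ω₁) = (-0.028339, -0.044642) ; Y_{6,4}(Ω₂) = (0.038120, -0.341223) ; Δ = (-0.016313, 0.007968)
  [+5]  conj(Y_{6,5})(Ω₁) = (0.004450, -0.008737) ; Y_{6,5}(Ω₂) = (-0.103078, -0.397658) ; Δ = (-0.003933, -0.000869)
  [+6]  conj(Y_{6,6})(Ω₁) = (0.001100, -0.000069) ; Y_{6,6}(Ω₂) = (-0.121044, -0.170084) ; Δ = (-0.000145, -0.000179)
Σ over m = (-0.153861, 0.000000); ×(4π/13) → (-0.148729, 0.000000). Real part: -0.148729

-0.148729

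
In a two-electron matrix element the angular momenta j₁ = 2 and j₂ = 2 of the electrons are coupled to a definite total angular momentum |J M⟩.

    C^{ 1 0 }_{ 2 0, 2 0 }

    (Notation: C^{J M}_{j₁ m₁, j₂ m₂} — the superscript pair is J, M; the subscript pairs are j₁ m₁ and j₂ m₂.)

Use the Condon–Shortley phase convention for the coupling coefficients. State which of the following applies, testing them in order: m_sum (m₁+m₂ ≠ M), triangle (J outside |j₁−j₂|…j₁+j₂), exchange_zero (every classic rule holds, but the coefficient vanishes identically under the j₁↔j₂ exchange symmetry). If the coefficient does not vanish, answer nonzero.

m-sum: m₁+m₂ = 0+0 = 0, M = 0  ✓
triangle: |j₁−j₂| = 0 ≤ J = 1 ≤ j₁+j₂ = 4  ✓
exchange: j₁=j₂ and m₁=m₂, and (−1)^(j₁+j₂−J) = (−1)^3 = −1 forces ⟨j₁m₁;j₂m₂|JM⟩ = −⟨j₂m₂;j₁m₁|JM⟩ = −⟨j₁m₁;j₂m₂|JM⟩ ⇒ the coefficient vanishes identically
Racah sum check: Σ_k collapses to 0 ⇒ CG = 0

exchange_zero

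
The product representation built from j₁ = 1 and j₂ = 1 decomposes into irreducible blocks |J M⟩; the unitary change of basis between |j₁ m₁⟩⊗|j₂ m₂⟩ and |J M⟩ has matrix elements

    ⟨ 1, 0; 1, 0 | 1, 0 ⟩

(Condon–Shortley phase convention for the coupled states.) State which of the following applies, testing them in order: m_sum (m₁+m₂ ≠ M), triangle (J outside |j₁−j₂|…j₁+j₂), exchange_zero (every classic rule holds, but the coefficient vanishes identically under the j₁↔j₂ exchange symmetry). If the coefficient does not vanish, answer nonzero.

m-sum: m₁+m₂ = 0+0 = 0, M = 0  ✓
triangle: |j₁−j₂| = 0 ≤ J = 1 ≤ j₁+j₂ = 2  ✓
exchange: j₁=j₂ and m₁=m₂, and (−1)^(j₁+j₂−J) = (−1)^1 = −1 forces ⟨j₁m₁;j₂m₂|JM⟩ = −⟨j₂m₂;j₁m₁|JM⟩ = −⟨j₁m₁;j₂m₂|JM⟩ ⇒ the coefficient vanishes identically
Racah sum check: Σ_k collapses to 0 ⇒ CG = 0

exchange_zero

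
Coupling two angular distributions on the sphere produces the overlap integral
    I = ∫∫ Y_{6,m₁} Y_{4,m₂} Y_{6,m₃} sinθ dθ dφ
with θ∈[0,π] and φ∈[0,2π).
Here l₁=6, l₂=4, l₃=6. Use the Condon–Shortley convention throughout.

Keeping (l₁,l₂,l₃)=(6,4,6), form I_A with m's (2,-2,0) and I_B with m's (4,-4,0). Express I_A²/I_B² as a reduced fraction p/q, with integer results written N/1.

121/210

l's match ⇒ only the (l;m) 3-j factors differ between A and B.
A: triangle coeff Δ(6,4,6) = 1/15315300; Σ_t [0,2]: t=0:+1/55296 t=1:−1/25920 t=2:+1/138240 = -11/829440; (3j)²=11/1326 [(6 4 6; 2 -2 0)], sign=-1
B: triangle coeff Δ(6,4,6) = 1/15315300; Σ_t [0,0]: t=0:+1/829440 = 1/829440; (3j)²=35/2431 [(6 4 6; 4 -4 0)], sign=+1
I_A²/I_B² = (11/1326)/(35/2431) = 121/210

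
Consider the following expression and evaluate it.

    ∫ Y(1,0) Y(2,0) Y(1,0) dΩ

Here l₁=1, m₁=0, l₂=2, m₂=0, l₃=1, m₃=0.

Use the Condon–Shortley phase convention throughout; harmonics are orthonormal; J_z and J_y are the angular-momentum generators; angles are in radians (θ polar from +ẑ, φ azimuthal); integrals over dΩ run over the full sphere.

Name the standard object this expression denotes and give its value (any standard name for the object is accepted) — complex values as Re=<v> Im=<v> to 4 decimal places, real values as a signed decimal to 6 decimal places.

Gaunt coefficient, +0.252313

This is a Gaunt coefficient — the integral of a triple product of spherical harmonics over the sphere.
Checks pass: Σm=0; 4 even; l₃=1∈[1,3].
(2·1+1)(2·2+1)(2·1+1) = 45
Δ: 2! 0! 2! / 5! → 1/30
sum: t=1:−1/1 = -1/1
3j²(1 2 1; 0 0 0) = Δ·Π!·Σ² = 2/15  (sign +1)
(m-triple is (0,0,0) — same symbol as above.)
combine: 4πI² = 45·2/15·2/15 = 4/5
take √, sign +1: I = 0.25231325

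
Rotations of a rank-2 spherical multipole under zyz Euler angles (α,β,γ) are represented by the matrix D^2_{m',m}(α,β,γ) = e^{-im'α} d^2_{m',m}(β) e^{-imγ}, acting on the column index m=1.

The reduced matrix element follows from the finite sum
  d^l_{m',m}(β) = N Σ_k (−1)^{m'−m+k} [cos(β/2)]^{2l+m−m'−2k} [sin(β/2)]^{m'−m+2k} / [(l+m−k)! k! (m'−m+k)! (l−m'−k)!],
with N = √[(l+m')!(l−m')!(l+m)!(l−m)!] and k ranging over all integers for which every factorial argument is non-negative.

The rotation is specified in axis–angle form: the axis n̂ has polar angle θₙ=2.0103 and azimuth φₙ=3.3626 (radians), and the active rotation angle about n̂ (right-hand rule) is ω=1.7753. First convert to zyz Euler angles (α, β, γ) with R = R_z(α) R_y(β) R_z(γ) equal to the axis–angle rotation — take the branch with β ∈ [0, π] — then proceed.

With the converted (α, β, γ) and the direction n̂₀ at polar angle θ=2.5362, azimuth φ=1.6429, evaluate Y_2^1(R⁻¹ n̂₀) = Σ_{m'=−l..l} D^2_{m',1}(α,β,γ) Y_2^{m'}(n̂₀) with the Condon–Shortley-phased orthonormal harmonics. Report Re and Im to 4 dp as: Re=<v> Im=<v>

Re=0.2755 Im=-0.2085

Axis–angle → zyz. n̂ = (sinθₙcosφₙ, sinθₙsinφₙ, cosθₙ) = (-0.882952, -0.198379, -0.425490), ω = 1.7753.
R = I cosω + sinω [n̂]ₓ + (1−cosω) n̂n̂ᵀ gives
  R = [+0.734845, +0.627355, +0.257737; -0.205893, -0.155735, +0.966103; +0.646228, -0.763002, +0.014727]
β = atan2(√(R₁₃²+R₂₃²), R₃₃) = 1.556069; α = atan2(R₂₃, R₁₃) mod 2π = 1.310088; γ = atan2(R₃₂, −R₃₁) mod 2π = 4.009666
Need the full column D^2_{m',1} for m'=−2..2 at α=1.3101, β=1.5561, γ=4.0097.
cos(β/2)=0.712295, sin(β/2)=0.701881
d^2_{-2,1}: single k=3 term ⇒ +0.492583;  D = +0.088820-0.484509i
d^2_{-1,1}: k∈[2..3] ⇒ +0.749837 -0.242691 = +0.507147;  D = -0.458406-0.216938i
d^2_{0,1}: k∈[1..2] ⇒ +0.621324 -0.603289 = +0.018035;  D = -0.011656+0.013762i
d^2_{1,1}: k∈[0..1] ⇒ +0.257418 -0.749837 = -0.492420;  D = -0.281027-0.404353i
d^2_{2,1}: single k=0 term ⇒ -0.507309;  D = -0.477131+0.172361i
Y_2^{m'}(θ=2.5362,φ=1.6429) and Σ D·Y over m':
  (+0.0888-0.4845i)·(-0.1238+0.0180i)  (-0.4584-0.2169i)·(+0.0260+0.3606i)  (-0.0117+0.0138i)·(+0.3244+0.0000i)  (-0.2810-0.4044i)·(-0.0260+0.3606i)  (-0.4771+0.1724i)·(-0.1238-0.0180i)
Y_2^1(R⁻¹ n̂) = +0.275501-0.208456i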